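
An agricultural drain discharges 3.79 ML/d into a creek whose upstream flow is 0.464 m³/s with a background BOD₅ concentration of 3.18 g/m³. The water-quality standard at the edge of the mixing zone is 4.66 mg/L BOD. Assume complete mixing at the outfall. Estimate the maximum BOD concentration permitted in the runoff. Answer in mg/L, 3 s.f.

3.79 ML/d = 0.04387 m³/s.
Mass balance: 4.66·0.5079 = 0.04387·Cₑ + 0.464·3.18.
Cₑ = (2.367 − 1.476) / 0.04387 = 20.32 mg/L.

20.3 mg/L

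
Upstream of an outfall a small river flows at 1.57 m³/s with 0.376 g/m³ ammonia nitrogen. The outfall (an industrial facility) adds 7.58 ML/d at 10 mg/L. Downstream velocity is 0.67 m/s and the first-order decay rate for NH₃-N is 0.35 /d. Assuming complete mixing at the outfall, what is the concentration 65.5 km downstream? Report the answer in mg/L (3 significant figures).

7.58 ML/d = 0.08773 m³/s.
After complete mixing, C₀ = (0.08773·10 + 1.57·0.376) / 1.658 = 0.8853 mg/L.
Travel time t = 6.55e+04 m / 0.67 m/s = 9.776e+04 s = 1.131 d.
C = 0.8853·exp(−0.35·1.131) = 0.8853·0.673 = 0.5958 mg/L.

0.596 mg/L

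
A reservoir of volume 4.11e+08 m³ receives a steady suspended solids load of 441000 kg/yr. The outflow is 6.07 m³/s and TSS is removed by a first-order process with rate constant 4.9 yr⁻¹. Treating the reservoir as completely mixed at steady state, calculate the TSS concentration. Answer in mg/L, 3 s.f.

0.200 mg/L

Outflow Q = 6.07 m³/s × 3.156e+07 s/yr = 1.916e+08 m³/yr.
Steady-state CSTR mass balance: W = Q·C + k·V·C, so C = W/(Q + kV).
Q + kV = 1.916e+08 + 4.9·4.11e+08 = 2.205e+09 m³/yr.
C = 441000/2.205e+09 = 0.0002 kg/m³ = 0.2 mg/L.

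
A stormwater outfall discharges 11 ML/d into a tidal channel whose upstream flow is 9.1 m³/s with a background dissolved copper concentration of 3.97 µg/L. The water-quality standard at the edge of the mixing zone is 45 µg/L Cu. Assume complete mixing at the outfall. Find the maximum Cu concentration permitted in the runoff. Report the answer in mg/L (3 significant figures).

2.98 mg/L

11 ML/d = 0.1273 m³/s.
3.97 µg/L = 0.00397 mg/L.
45 µg/L = 0.045 mg/L.
Mass balance: 0.045·9.227 = 0.1273·Cₑ + 9.1·0.00397.
Cₑ = (0.4152 − 0.03613) / 0.1273 = 2.978 mg/L.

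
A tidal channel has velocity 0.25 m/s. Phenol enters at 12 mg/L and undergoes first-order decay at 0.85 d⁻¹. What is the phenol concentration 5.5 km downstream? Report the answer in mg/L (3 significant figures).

Travel time t = 5.5 km / 0.25 m/s = 5500/0.25 = 2.2e+04 s = 0.2546 d.
First-order decay: C = 12·exp(−0.85·0.2546) = 12·0.8054 = 9.665 mg/L.

9.66 mg/L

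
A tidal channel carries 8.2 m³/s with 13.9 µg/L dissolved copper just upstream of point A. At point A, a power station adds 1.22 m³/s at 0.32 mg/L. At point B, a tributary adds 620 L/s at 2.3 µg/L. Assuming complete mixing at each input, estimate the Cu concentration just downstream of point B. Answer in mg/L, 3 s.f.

13.9 µg/L = 0.0139 mg/L.
After input A: C = (8.2·0.0139 + 1.22·0.32) / 9.42 = 0.05354 mg/L.
620 L/s = 0.62 m³/s.
2.3 µg/L = 0.0023 mg/L.
After input B: C = (9.42·0.05354 + 0.62·0.0023) / 10.04 = 0.05038 mg/L.

0.0504 mg/L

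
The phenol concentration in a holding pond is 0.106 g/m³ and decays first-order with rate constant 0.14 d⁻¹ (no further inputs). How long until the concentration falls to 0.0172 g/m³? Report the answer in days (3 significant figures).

13.0 d

t = ln(C₀/C)/k = ln(0.106/0.0172)/0.14 = 1.819/0.14 = 12.99 d.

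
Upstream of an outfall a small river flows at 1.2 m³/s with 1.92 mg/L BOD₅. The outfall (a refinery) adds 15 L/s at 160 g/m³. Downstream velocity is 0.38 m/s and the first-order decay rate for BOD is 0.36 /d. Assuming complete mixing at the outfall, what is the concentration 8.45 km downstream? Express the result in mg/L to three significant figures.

3.53 mg/L

15 L/s = 0.015 m³/s.
After complete mixing, C₀ = (0.015·160 + 1.2·1.92) / 1.215 = 3.872 mg/L.
Travel time t = 8450 m / 0.38 m/s = 2.224e+04 s = 0.2574 d.
C = 3.872·exp(−0.36·0.2574) = 3.872·0.9115 = 3.529 mg/L.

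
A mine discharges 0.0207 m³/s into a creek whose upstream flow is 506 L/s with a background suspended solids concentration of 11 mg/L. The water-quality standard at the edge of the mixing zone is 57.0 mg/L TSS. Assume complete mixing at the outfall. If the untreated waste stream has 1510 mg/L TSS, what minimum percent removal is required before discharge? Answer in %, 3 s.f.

506 L/s = 0.506 m³/s.
Mass balance: 57·0.5267 = 0.0207·Cₑ + 0.506·11.
Cₑ = (30.02 − 5.566) / 0.0207 = 1181 mg/L.
Required removal = 1 − 1181/1510 = 21.76 %.

21.8 %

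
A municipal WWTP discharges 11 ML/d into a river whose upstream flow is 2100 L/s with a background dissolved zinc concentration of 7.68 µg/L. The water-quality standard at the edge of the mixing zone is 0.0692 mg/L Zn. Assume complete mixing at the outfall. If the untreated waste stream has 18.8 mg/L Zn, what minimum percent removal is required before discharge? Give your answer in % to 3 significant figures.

94.2 %

11 ML/d = 0.1273 m³/s.
2100 L/s = 2.1 m³/s.
7.68 µg/L = 0.00768 mg/L.
Mass balance: 0.0692·2.227 = 0.1273·Cₑ + 2.1·0.00768.
Cₑ = (0.1541 − 0.01613) / 0.1273 = 1.084 mg/L.
Required removal = 1 − 1.084/18.8 = 94.23 %.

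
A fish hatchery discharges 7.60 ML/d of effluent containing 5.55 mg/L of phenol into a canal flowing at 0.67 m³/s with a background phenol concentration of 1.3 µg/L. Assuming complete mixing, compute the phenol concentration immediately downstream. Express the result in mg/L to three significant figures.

0.645 mg/L

7.60 ML/d = 0.08796 m³/s.
1.3 µg/L = 0.0013 mg/L.
By mass balance at complete mixing, C = (0.08796·5.55 + 0.67·0.0013) / (0.08796 + 0.67) = 0.4891/0.758 = 0.6452 mg/L.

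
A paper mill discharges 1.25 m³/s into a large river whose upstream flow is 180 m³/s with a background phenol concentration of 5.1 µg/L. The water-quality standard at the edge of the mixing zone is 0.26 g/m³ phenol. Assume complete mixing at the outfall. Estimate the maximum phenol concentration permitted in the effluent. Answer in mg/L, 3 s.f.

5.1 µg/L = 0.0051 mg/L.
Mass balance: 0.26·181.2 = 1.25·Cₑ + 180·0.0051.
Cₑ = (47.12 − 0.918) / 1.25 = 36.97 mg/L.

37.0 mg/L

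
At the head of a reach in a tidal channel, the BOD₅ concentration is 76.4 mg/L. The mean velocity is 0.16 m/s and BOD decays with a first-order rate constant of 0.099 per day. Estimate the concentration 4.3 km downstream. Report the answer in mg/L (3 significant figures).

74.1 mg/L

Travel time t = 4.3 km / 0.16 m/s = 4300/0.16 = 2.688e+04 s = 0.3111 d.
First-order decay: C = 76.4·exp(−0.099·0.3111) = 76.4·0.9697 = 74.08 mg/L.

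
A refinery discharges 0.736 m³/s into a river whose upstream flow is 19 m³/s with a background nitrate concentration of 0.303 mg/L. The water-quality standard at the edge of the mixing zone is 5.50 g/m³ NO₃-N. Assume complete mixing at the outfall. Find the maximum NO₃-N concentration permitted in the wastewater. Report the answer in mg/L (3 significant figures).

140 mg/L

Mass balance: 5.5·19.74 = 0.736·Cₑ + 19·0.303.
Cₑ = (108.5 − 5.757) / 0.736 = 139.7 mg/L.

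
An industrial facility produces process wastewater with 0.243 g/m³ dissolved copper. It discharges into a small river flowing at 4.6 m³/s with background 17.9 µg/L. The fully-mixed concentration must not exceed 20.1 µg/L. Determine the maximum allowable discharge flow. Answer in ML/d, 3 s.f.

3.92 ML/d

17.9 µg/L = 0.0179 mg/L.
20.1 µg/L = 0.0201 mg/L.
Mass balance at complete mixing: C_std·(Q_w + Q_r) = Q_w·C_e + Q_r·C_b.
Rearranging, Q_w = Q_r·(C_std − C_b)/(C_e − C_std) = 4.6·(0.0201 − 0.0179) / (0.243 − 0.0201) = 0.0454 m³/s.
= 3.923 ML/d.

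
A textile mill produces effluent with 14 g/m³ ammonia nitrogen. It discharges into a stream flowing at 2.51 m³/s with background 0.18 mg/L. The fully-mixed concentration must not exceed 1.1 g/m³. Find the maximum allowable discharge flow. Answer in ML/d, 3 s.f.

Mass balance at complete mixing: C_std·(Q_w + Q_r) = Q_w·C_e + Q_r·C_b.
Rearranging, Q_w = Q_r·(C_std − C_b)/(C_e − C_std) = 2.51·(1.1 − 0.18) / (14 − 1.1) = 0.179 m³/s.
= 15.47 ML/d.

15.5 ML/d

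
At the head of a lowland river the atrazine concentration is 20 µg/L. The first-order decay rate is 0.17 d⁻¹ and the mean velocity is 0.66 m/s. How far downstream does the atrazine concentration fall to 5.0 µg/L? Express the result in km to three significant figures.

465 km

From C = C₀·e^(−kt), t = ln(C₀/C)/k = ln(20/5.0)/0.17 = 1.386/0.17 = 8.155 d.
Distance = v·t = 0.66 m/s × 7.046e+05 s = 4.65e+05 m = 465 km.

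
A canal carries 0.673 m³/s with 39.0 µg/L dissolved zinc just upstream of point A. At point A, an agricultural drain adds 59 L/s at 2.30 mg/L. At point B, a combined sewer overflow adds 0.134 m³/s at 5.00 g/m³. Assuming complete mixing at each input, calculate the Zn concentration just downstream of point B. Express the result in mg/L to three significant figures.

0.961 mg/L

39.0 µg/L = 0.039 mg/L.
59 L/s = 0.059 m³/s.
After input A: C = (0.673·0.039 + 0.059·2.3) / 0.732 = 0.2212 mg/L.
After input B: C = (0.732·0.2212 + 0.134·5) / 0.866 = 0.9607 mg/L.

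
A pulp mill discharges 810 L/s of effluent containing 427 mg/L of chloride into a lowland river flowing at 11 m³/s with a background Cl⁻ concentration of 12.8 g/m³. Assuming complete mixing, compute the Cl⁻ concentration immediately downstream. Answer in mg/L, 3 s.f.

810 L/s = 0.81 m³/s.
By mass balance at complete mixing, C = (0.81·427 + 11·12.8) / (0.81 + 11) = 486.7/11.81 = 41.21 mg/L.

41.2 mg/L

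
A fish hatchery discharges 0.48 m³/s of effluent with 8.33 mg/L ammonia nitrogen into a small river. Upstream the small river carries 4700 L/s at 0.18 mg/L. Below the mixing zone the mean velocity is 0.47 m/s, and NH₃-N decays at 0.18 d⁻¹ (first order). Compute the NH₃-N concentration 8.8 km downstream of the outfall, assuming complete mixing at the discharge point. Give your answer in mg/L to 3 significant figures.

0.899 mg/L

4700 L/s = 4.7 m³/s.
After complete mixing, C₀ = (0.48·8.33 + 4.7·0.18) / 5.18 = 0.9352 mg/L.
Travel time t = 8800 m / 0.47 m/s = 1.872e+04 s = 0.2167 d.
C = 0.9352·exp(−0.18·0.2167) = 0.9352·0.9617 = 0.8994 mg/L.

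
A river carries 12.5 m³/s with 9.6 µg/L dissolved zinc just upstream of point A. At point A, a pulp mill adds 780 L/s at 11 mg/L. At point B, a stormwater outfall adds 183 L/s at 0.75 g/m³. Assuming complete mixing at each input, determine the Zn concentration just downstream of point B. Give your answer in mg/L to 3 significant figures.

0.656 mg/L

9.6 µg/L = 0.0096 mg/L.
780 L/s = 0.78 m³/s.
After input A: C = (12.5·0.0096 + 0.78·11) / 13.28 = 0.6551 mg/L.
183 L/s = 0.183 m³/s.
After input B: C = (13.28·0.6551 + 0.183·0.75) / 13.46 = 0.6564 mg/L.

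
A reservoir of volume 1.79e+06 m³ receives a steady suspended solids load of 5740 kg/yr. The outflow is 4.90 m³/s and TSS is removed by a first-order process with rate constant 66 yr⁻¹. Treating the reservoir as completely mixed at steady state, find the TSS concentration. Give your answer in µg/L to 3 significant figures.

21.0 µg/L

Outflow Q = 4.90 m³/s × 3.156e+07 s/yr = 1.546e+08 m³/yr.
Steady-state CSTR mass balance: W = Q·C + k·V·C, so C = W/(Q + kV).
Q + kV = 1.546e+08 + 66·1.79e+06 = 2.728e+08 m³/yr.
C = 5740/2.728e+08 = 2.104e-05 kg/m³ = 0.02104 mg/L = 21.04 µg/L.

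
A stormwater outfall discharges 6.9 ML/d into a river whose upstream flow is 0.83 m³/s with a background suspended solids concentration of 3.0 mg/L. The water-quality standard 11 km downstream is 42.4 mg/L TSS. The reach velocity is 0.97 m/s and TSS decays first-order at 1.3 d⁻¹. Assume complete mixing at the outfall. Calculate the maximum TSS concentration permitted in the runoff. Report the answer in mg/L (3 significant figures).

542 mg/L

6.9 ML/d = 0.07986 m³/s.
Travel time to the compliance point: t = 1.1e+04/0.97 = 1.134e+04 s = 0.1313 d; decay factor exp(−1.3·0.1313) = 0.8431.
So the concentration just after mixing may be at most 42.4/0.8431 = 50.29 mg/L.
Mass balance: 50.29·0.9099 = 0.07986·Cₑ + 0.83·3.
Cₑ = (45.76 − 2.49) / 0.07986 = 541.8 mg/L.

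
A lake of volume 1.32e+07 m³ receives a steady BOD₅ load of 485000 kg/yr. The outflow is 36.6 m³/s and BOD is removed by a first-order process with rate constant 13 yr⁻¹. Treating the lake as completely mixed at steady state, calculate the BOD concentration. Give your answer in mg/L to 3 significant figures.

0.366 mg/L

Outflow Q = 36.6 m³/s × 3.156e+07 s/yr = 1.155e+09 m³/yr.
Steady-state CSTR mass balance: W = Q·C + k·V·C, so C = W/(Q + kV).
Q + kV = 1.155e+09 + 13·1.32e+07 = 1.327e+09 m³/yr.
C = 485000/1.327e+09 = 0.0003656 kg/m³ = 0.3656 mg/L.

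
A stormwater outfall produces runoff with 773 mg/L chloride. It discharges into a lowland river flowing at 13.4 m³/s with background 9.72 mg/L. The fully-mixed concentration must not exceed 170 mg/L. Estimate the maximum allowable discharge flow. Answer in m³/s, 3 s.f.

3.56 m³/s

Mass balance at complete mixing: C_std·(Q_w + Q_r) = Q_w·C_e + Q_r·C_b.
Rearranging, Q_w = Q_r·(C_std − C_b)/(C_e − C_std) = 13.4·(170 − 9.72) / (773 − 170) = 3.562 m³/s.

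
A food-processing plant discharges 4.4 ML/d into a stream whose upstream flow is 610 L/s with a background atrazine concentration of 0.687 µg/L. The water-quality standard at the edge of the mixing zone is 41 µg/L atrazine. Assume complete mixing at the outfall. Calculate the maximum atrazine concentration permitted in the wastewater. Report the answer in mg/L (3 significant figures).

4.4 ML/d = 0.05093 m³/s.
610 L/s = 0.61 m³/s.
0.687 µg/L = 0.000687 mg/L.
41 µg/L = 0.041 mg/L.
Mass balance: 0.041·0.6609 = 0.05093·Cₑ + 0.61·0.000687.
Cₑ = (0.0271 − 0.0004191) / 0.05093 = 0.5239 mg/L.

0.524 mg/L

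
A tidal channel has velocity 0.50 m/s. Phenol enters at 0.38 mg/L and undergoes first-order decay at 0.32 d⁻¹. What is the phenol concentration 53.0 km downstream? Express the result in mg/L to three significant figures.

0.257 mg/L

Travel time t = 53.0 km / 0.50 m/s = 5.3e+04/0.50 = 1.06e+05 s = 1.227 d.
First-order decay: C = 0.38·exp(−0.32·1.227) = 0.38·0.6753 = 0.2566 mg/L.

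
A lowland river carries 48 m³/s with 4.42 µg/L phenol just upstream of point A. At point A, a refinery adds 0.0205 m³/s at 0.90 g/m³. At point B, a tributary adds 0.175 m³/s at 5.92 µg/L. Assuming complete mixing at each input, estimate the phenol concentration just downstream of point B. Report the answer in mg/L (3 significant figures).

4.42 µg/L = 0.00442 mg/L.
After input A: C = (48·0.00442 + 0.0205·0.9) / 48.02 = 0.004802 mg/L.
5.92 µg/L = 0.00592 mg/L.
After input B: C = (48.02·0.004802 + 0.175·0.00592) / 48.2 = 0.004806 mg/L.

0.00481 mg/L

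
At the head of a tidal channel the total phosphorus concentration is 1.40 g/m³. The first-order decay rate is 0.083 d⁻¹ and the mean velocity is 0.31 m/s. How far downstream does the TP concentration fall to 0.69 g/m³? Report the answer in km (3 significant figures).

From C = C₀·e^(−kt), t = ln(C₀/C)/k = ln(1.40/0.69)/0.083 = 0.7075/0.083 = 8.525 d.
Distance = v·t = 0.31 m/s × 7.365e+05 s = 2.283e+05 m = 228.3 km.

228 km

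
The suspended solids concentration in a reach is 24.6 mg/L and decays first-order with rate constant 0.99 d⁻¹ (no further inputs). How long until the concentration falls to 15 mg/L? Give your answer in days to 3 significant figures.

0.500 d

t = ln(C₀/C)/k = ln(24.6/15)/0.99 = 0.4947/0.99 = 0.4997 d.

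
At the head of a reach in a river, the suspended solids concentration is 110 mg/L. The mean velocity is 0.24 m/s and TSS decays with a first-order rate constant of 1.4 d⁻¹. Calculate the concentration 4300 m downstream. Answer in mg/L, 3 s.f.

82.3 mg/L

Travel time t = 4300 m / 0.24 m/s = 4300/0.24 = 1.792e+04 s = 0.2074 d.
First-order decay: C = 110·exp(−1.4·0.2074) = 110·0.748 = 82.28 mg/L.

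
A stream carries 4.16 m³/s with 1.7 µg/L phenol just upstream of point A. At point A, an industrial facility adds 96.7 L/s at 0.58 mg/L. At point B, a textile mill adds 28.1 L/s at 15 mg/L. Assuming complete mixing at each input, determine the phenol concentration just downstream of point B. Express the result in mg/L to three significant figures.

0.113 mg/L

1.7 µg/L = 0.0017 mg/L.
96.7 L/s = 0.0967 m³/s.
After input A: C = (4.16·0.0017 + 0.0967·0.58) / 4.257 = 0.01484 mg/L.
28.1 L/s = 0.0281 m³/s.
After input B: C = (4.257·0.01484 + 0.0281·15) / 4.285 = 0.1131 mg/L.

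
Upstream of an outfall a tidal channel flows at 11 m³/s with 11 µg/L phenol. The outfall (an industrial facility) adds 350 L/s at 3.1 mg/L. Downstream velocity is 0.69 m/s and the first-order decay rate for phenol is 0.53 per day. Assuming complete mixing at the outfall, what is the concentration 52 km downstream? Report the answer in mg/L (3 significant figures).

350 L/s = 0.35 m³/s.
11 µg/L = 0.011 mg/L.
After complete mixing, C₀ = (0.35·3.1 + 11·0.011) / 11.35 = 0.1063 mg/L.
Travel time t = 5.2e+04 m / 0.69 m/s = 7.536e+04 s = 0.8722 d.
C = 0.1063·exp(−0.53·0.8722) = 0.1063·0.6298 = 0.06692 mg/L.

0.0669 mg/L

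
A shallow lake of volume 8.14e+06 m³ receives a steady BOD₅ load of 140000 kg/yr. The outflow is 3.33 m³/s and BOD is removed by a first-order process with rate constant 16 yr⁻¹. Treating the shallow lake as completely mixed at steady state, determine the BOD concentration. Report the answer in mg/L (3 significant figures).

0.595 mg/L

Outflow Q = 3.33 m³/s × 3.156e+07 s/yr = 1.051e+08 m³/yr.
Steady-state CSTR mass balance: W = Q·C + k·V·C, so C = W/(Q + kV).
Q + kV = 1.051e+08 + 16·8.14e+06 = 2.353e+08 m³/yr.
C = 140000/2.353e+08 = 0.0005949 kg/m³ = 0.5949 mg/L.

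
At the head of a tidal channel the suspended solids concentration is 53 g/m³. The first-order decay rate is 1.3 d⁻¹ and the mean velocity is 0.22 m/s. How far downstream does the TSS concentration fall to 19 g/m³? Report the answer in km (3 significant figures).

15.0 km

From C = C₀·e^(−kt), t = ln(C₀/C)/k = ln(53/19)/1.3 = 1.026/1.3 = 0.7891 d.
Distance = v·t = 0.22 m/s × 6.818e+04 s = 1.5e+04 m = 15 km.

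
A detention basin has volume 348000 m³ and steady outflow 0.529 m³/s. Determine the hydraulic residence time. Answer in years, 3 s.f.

0.0208 yr

Q = 0.529 m³/s × 3.156e+07 s/yr = 1.669e+07 m³/yr.
Hydraulic residence time τ = V/Q = 348000/1.669e+07 = 0.02085 yr.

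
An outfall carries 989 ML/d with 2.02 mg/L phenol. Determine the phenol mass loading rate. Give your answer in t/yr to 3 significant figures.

730 t/yr

989 ML/d = 11.45 m³/s.
Mass flux = Q·C = 11.45 m³/s × 2.02 g/m³ = 23.12 g/s.
= 23.12 g/s × 31.56 = 729.7 t/yr.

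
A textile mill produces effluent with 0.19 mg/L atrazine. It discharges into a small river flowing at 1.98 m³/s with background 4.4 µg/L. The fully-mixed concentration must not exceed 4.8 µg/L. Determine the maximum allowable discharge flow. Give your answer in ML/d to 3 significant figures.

0.369 ML/d

4.4 µg/L = 0.0044 mg/L.
4.8 µg/L = 0.0048 mg/L.
Mass balance at complete mixing: C_std·(Q_w + Q_r) = Q_w·C_e + Q_r·C_b.
Rearranging, Q_w = Q_r·(C_std − C_b)/(C_e − C_std) = 1.98·(0.0048 − 0.0044) / (0.19 − 0.0048) = 0.004276 m³/s.
= 0.3695 ML/d.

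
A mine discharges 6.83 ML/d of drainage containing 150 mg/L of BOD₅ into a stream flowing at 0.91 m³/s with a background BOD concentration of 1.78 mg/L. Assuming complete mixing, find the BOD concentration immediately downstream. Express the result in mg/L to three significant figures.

13.6 mg/L

6.83 ML/d = 0.07905 m³/s.
Conservation of mass across the mixing zone: C = (0.07905·150 + 0.91·1.78) / (0.07905 + 0.91) = 13.48/0.9891 = 13.63 mg/L.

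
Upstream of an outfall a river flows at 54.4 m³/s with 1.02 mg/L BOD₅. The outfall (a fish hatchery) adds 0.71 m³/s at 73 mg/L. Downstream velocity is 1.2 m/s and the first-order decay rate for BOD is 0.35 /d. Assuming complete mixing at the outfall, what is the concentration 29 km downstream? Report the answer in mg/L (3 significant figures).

1.77 mg/L

After complete mixing, C₀ = (0.71·73 + 54.4·1.02) / 55.11 = 1.947 mg/L.
Travel time t = 2.9e+04 m / 1.2 m/s = 2.417e+04 s = 0.2797 d.
C = 1.947·exp(−0.35·0.2797) = 1.947·0.9067 = 1.766 mg/L.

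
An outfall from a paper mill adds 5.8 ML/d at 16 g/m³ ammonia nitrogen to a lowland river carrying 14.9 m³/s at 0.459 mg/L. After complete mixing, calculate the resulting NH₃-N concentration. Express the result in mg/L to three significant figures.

5.8 ML/d = 0.06713 m³/s.
Flow-weighted mixing gives C = (0.06713·16 + 14.9·0.459) / (0.06713 + 14.9) = 7.913/14.97 = 0.5287 mg/L.

0.529 mg/L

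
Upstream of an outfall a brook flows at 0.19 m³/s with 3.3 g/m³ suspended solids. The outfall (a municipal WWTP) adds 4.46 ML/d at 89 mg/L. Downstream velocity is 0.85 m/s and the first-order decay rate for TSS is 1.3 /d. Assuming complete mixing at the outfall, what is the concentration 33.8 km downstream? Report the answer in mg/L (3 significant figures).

11.9 mg/L

4.46 ML/d = 0.05162 m³/s.
After complete mixing, C₀ = (0.05162·89 + 0.19·3.3) / 0.2416 = 21.61 mg/L.
Travel time t = 3.38e+04 m / 0.85 m/s = 3.976e+04 s = 0.4602 d.
C = 21.61·exp(−1.3·0.4602) = 21.61·0.5497 = 11.88 mg/L.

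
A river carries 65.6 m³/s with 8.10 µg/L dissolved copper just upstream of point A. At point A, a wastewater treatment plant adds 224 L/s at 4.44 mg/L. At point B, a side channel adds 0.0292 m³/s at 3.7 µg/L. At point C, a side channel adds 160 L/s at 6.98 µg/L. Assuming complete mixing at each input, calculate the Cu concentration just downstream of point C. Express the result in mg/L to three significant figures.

8.10 µg/L = 0.0081 mg/L.
224 L/s = 0.224 m³/s.
After input A: C = (65.6·0.0081 + 0.224·4.44) / 65.82 = 0.02318 mg/L.
3.7 µg/L = 0.0037 mg/L.
After input B: C = (65.82·0.02318 + 0.0292·0.0037) / 65.85 = 0.02317 mg/L.
160 L/s = 0.16 m³/s.
6.98 µg/L = 0.00698 mg/L.
After input C: C = (65.85·0.02317 + 0.16·0.00698) / 66.01 = 0.02313 mg/L.

0.0231 mg/L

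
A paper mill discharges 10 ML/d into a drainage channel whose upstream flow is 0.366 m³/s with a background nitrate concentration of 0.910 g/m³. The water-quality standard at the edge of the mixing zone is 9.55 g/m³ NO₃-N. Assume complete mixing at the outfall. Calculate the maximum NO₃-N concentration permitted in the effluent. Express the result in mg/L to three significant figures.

36.9 mg/L

10 ML/d = 0.1157 m³/s.
Mass balance: 9.55·0.4817 = 0.1157·Cₑ + 0.366·0.91.
Cₑ = (4.601 − 0.3331) / 0.1157 = 36.87 mg/L.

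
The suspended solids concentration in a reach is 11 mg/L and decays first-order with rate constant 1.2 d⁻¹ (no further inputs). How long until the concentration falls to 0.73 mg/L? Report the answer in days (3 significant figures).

t = ln(C₀/C)/k = ln(11/0.73)/1.2 = 2.713/1.2 = 2.261 d.

2.26 d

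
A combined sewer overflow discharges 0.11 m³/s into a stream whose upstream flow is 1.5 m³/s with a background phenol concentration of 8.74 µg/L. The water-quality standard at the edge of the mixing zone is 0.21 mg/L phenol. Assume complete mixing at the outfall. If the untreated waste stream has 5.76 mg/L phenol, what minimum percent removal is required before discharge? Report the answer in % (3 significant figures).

8.74 µg/L = 0.00874 mg/L.
Mass balance: 0.21·1.61 = 0.11·Cₑ + 1.5·0.00874.
Cₑ = (0.3381 − 0.01311) / 0.11 = 2.954 mg/L.
Required removal = 1 − 2.954/5.76 = 48.71 %.

48.7 %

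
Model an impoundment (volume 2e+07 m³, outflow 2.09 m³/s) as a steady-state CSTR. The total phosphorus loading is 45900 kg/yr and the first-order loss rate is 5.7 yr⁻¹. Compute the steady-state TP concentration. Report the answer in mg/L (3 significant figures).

0.255 mg/L

Outflow Q = 2.09 m³/s × 3.156e+07 s/yr = 6.596e+07 m³/yr.
Steady-state CSTR mass balance: W = Q·C + k·V·C, so C = W/(Q + kV).
Q + kV = 6.596e+07 + 5.7·2e+07 = 1.8e+08 m³/yr.
C = 45900/1.8e+08 = 0.0002551 kg/m³ = 0.2551 mg/L.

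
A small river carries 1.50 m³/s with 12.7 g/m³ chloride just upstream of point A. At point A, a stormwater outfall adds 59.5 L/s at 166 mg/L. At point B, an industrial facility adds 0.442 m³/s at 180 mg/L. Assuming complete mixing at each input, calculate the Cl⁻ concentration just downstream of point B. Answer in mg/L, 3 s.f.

54.2 mg/L

59.5 L/s = 0.0595 m³/s.
After input A: C = (1.5·12.7 + 0.0595·166) / 1.56 = 18.55 mg/L.
After input B: C = (1.56·18.55 + 0.442·180) / 2.002 = 54.2 mg/L.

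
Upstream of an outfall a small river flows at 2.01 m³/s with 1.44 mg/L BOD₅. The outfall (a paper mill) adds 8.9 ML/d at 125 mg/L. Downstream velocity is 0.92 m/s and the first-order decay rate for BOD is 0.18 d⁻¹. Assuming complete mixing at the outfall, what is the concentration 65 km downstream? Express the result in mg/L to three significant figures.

6.44 mg/L

8.9 ML/d = 0.103 m³/s.
After complete mixing, C₀ = (0.103·125 + 2.01·1.44) / 2.113 = 7.464 mg/L.
Travel time t = 6.5e+04 m / 0.92 m/s = 7.065e+04 s = 0.8177 d.
C = 7.464·exp(−0.18·0.8177) = 7.464·0.8631 = 6.442 mg/L.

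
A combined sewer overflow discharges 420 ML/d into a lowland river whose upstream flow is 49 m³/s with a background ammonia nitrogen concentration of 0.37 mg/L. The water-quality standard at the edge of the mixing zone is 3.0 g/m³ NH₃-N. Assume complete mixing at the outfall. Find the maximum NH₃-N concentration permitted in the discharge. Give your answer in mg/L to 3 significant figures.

29.5 mg/L

420 ML/d = 4.861 m³/s.
Mass balance: 3·53.86 = 4.861·Cₑ + 49·0.37.
Cₑ = (161.6 − 18.13) / 4.861 = 29.51 mg/L.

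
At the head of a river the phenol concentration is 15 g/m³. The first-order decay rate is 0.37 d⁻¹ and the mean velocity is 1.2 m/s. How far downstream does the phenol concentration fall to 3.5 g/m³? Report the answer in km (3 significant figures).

From C = C₀·e^(−kt), t = ln(C₀/C)/k = ln(15/3.5)/0.37 = 1.455/0.37 = 3.933 d.
Distance = v·t = 1.2 m/s × 3.398e+05 s = 4.078e+05 m = 407.8 km.

408 km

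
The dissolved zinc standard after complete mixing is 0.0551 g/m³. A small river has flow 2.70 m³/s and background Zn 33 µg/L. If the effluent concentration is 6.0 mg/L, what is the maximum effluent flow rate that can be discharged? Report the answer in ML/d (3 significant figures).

33 µg/L = 0.033 mg/L.
Mass balance at complete mixing: C_std·(Q_w + Q_r) = Q_w·C_e + Q_r·C_b.
Rearranging, Q_w = Q_r·(C_std − C_b)/(C_e − C_std) = 2.70·(0.0551 − 0.033) / (6 − 0.0551) = 0.01004 m³/s.
= 0.8672 ML/d.

0.867 ML/d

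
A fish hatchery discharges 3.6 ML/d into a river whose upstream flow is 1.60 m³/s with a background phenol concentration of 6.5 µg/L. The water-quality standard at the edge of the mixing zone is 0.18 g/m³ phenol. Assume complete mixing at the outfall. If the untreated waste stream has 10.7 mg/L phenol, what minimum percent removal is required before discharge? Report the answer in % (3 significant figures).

3.6 ML/d = 0.04167 m³/s.
6.5 µg/L = 0.0065 mg/L.
Mass balance: 0.18·1.642 = 0.04167·Cₑ + 1.6·0.0065.
Cₑ = (0.2955 − 0.0104) / 0.04167 = 6.842 mg/L.
Required removal = 1 − 6.842/10.7 = 36.05 %.

36.1 %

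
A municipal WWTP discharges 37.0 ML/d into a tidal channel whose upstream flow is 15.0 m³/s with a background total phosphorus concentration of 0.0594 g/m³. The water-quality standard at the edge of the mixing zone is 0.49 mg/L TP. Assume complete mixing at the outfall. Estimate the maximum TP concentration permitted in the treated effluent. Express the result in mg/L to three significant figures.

15.6 mg/L

37.0 ML/d = 0.4282 m³/s.
Mass balance: 0.49·15.43 = 0.4282·Cₑ + 15·0.0594.
Cₑ = (7.56 − 0.891) / 0.4282 = 15.57 mg/L.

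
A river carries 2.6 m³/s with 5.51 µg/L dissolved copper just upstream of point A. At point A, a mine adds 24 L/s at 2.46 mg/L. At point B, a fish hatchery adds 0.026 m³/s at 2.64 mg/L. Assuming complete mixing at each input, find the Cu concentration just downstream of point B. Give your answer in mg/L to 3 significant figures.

0.0536 mg/L

5.51 µg/L = 0.00551 mg/L.
24 L/s = 0.024 m³/s.
After input A: C = (2.6·0.00551 + 0.024·2.46) / 2.624 = 0.02796 mg/L.
After input B: C = (2.624·0.02796 + 0.026·2.64) / 2.65 = 0.05359 mg/L.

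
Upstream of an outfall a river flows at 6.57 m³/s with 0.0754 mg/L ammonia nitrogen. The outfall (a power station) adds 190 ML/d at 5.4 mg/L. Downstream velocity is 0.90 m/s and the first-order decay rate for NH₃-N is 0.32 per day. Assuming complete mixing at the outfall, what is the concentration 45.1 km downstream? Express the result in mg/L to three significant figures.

1.17 mg/L

190 ML/d = 2.199 m³/s.
After complete mixing, C₀ = (2.199·5.4 + 6.57·0.0754) / 8.769 = 1.411 mg/L.
Travel time t = 4.51e+04 m / 0.90 m/s = 5.011e+04 s = 0.58 d.
C = 1.411·exp(−0.32·0.58) = 1.411·0.8306 = 1.172 mg/L.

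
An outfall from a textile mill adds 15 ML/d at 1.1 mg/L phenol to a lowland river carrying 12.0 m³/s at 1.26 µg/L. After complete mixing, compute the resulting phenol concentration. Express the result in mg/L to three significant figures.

15 ML/d = 0.1736 m³/s.
1.26 µg/L = 0.00126 mg/L.
By mass balance at complete mixing, C = (0.1736·1.1 + 12·0.00126) / (0.1736 + 12) = 0.2061/12.17 = 0.01693 mg/L.

0.0169 mg/L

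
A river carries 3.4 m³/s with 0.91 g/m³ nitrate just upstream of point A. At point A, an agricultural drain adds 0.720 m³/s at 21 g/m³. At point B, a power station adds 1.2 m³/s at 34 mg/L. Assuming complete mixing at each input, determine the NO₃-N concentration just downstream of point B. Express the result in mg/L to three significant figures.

11.1 mg/L

After input A: C = (3.4·0.91 + 0.72·21) / 4.12 = 4.421 mg/L.
After input B: C = (4.12·4.421 + 1.2·34) / 5.32 = 11.09 mg/L.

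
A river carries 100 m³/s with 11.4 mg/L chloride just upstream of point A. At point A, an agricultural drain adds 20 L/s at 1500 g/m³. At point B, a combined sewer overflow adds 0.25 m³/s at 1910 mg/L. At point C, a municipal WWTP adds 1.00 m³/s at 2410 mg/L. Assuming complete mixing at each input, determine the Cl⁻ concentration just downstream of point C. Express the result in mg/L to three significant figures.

20 L/s = 0.02 m³/s.
After input A: C = (100·11.4 + 0.02·1500) / 100 = 11.7 mg/L.
After input B: C = (100·11.7 + 0.25·1910) / 100.3 = 16.43 mg/L.
After input C: C = (100.3·16.43 + 1·2410) / 101.3 = 40.07 mg/L.

40.1 mg/L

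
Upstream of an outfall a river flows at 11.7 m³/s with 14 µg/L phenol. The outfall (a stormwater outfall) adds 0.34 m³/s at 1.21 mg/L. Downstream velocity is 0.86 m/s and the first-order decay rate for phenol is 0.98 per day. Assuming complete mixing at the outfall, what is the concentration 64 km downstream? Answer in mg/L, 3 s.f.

0.0205 mg/L

14 µg/L = 0.014 mg/L.
After complete mixing, C₀ = (0.34·1.21 + 11.7·0.014) / 12.04 = 0.04777 mg/L.
Travel time t = 6.4e+04 m / 0.86 m/s = 7.442e+04 s = 0.8613 d.
C = 0.04777·exp(−0.98·0.8613) = 0.04777·0.4299 = 0.02054 mg/L.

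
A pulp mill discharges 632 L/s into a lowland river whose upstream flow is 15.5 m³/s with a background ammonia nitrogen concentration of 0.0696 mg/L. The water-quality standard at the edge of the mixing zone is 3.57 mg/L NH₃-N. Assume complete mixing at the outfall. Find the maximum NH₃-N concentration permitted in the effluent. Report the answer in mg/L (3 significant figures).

89.4 mg/L

632 L/s = 0.632 m³/s.
Mass balance: 3.57·16.13 = 0.632·Cₑ + 15.5·0.0696.
Cₑ = (57.59 − 1.079) / 0.632 = 89.42 mg/L.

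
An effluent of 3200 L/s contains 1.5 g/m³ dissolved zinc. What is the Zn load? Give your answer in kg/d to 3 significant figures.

415 kg/d

3200 L/s = 3.2 m³/s.
Mass flux = Q·C = 3.2 m³/s × 1.5 g/m³ = 4.8 g/s.
= 4.8 g/s × 86.4 = 414.7 kg/d.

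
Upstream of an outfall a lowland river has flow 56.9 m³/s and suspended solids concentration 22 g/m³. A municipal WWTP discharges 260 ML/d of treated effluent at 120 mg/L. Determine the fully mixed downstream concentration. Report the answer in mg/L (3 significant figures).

26.9 mg/L

260 ML/d = 3.009 m³/s.
By mass balance at complete mixing, C = (3.009·120 + 56.9·22) / (3.009 + 56.9) = 1613/59.91 = 26.92 mg/L.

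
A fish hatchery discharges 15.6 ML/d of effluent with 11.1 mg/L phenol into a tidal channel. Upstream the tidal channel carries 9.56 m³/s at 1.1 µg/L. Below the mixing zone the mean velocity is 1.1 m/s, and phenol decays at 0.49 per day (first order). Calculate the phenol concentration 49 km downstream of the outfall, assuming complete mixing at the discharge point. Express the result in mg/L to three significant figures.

15.6 ML/d = 0.1806 m³/s.
1.1 µg/L = 0.0011 mg/L.
After complete mixing, C₀ = (0.1806·11.1 + 9.56·0.0011) / 9.741 = 0.2068 mg/L.
Travel time t = 4.9e+04 m / 1.1 m/s = 4.455e+04 s = 0.5156 d.
C = 0.2068·exp(−0.49·0.5156) = 0.2068·0.7768 = 0.1607 mg/L.

0.161 mg/L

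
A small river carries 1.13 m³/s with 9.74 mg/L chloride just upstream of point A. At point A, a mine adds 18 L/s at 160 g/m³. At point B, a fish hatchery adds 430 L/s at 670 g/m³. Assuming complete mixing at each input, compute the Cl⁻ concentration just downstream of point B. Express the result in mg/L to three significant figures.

18 L/s = 0.018 m³/s.
After input A: C = (1.13·9.74 + 0.018·160) / 1.148 = 12.1 mg/L.
430 L/s = 0.43 m³/s.
After input B: C = (1.148·12.1 + 0.43·670) / 1.578 = 191.4 mg/L.

191 mg/L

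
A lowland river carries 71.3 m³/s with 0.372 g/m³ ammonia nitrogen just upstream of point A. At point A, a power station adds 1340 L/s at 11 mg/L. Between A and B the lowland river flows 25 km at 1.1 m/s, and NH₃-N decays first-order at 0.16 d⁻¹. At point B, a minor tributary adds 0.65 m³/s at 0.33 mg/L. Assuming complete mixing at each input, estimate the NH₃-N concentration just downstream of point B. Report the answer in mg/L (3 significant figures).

1340 L/s = 1.34 m³/s.
After input A: C = (71.3·0.372 + 1.34·11) / 72.64 = 0.5681 mg/L.
Over the 25 km reach to input B (t = 2.273e+04 s = 0.263 d), decay gives C = 0.5681·exp(−0.16·0.263) = 0.5446 mg/L.
After input B: C = (72.64·0.5446 + 0.65·0.33) / 73.29 = 0.5427 mg/L.

0.543 mg/L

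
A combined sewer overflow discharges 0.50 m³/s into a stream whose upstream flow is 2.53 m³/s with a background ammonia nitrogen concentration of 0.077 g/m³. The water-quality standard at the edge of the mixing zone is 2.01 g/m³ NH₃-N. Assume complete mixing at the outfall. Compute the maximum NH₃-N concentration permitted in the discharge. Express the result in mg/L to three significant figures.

11.8 mg/L

Mass balance: 2.01·3.03 = 0.5·Cₑ + 2.53·0.077.
Cₑ = (6.09 − 0.1948) / 0.5 = 11.79 mg/L.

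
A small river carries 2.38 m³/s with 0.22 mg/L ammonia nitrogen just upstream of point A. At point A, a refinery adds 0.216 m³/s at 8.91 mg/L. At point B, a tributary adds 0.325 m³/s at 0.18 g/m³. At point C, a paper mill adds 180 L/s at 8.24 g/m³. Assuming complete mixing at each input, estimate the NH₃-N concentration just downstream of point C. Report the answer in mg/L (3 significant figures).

After input A: C = (2.38·0.22 + 0.216·8.91) / 2.596 = 0.9431 mg/L.
After input B: C = (2.596·0.9431 + 0.325·0.18) / 2.921 = 0.8582 mg/L.
180 L/s = 0.18 m³/s.
After input C: C = (2.921·0.8582 + 0.18·8.24) / 3.101 = 1.287 mg/L.

1.29 mg/L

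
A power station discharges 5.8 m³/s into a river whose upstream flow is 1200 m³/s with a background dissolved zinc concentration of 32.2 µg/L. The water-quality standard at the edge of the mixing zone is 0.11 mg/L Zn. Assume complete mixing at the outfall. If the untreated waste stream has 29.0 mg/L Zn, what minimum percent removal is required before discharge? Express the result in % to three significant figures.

44.1 %

32.2 µg/L = 0.0322 mg/L.
Mass balance: 0.11·1206 = 5.8·Cₑ + 1200·0.0322.
Cₑ = (132.6 − 38.64) / 5.8 = 16.21 mg/L.
Required removal = 1 − 16.21/29.0 = 44.12 %.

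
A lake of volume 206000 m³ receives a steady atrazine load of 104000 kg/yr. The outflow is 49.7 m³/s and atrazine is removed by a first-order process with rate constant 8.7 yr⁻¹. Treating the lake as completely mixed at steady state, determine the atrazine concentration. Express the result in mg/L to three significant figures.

0.0662 mg/L

Outflow Q = 49.7 m³/s × 3.156e+07 s/yr = 1.568e+09 m³/yr.
Steady-state CSTR mass balance: W = Q·C + k·V·C, so C = W/(Q + kV).
Q + kV = 1.568e+09 + 8.7·206000 = 1.57e+09 m³/yr.
C = 104000/1.57e+09 = 6.623e-05 kg/m³ = 0.06623 mg/L.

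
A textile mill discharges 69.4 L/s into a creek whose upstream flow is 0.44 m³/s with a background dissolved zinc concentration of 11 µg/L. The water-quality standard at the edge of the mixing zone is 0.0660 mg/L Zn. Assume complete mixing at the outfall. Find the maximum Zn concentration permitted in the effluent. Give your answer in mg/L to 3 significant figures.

0.415 mg/L

69.4 L/s = 0.0694 m³/s.
11 µg/L = 0.011 mg/L.
Mass balance: 0.066·0.5094 = 0.0694·Cₑ + 0.44·0.011.
Cₑ = (0.03362 − 0.00484) / 0.0694 = 0.4147 mg/L.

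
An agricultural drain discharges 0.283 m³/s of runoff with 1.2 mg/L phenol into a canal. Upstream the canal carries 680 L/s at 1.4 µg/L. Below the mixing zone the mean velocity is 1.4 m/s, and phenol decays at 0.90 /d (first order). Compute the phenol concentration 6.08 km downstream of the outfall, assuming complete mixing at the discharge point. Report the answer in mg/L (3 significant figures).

680 L/s = 0.68 m³/s.
1.4 µg/L = 0.0014 mg/L.
After complete mixing, C₀ = (0.283·1.2 + 0.68·0.0014) / 0.963 = 0.3536 mg/L.
Travel time t = 6080 m / 1.4 m/s = 4343 s = 0.05026 d.
C = 0.3536·exp(−0.90·0.05026) = 0.3536·0.9558 = 0.338 mg/L.

0.338 mg/L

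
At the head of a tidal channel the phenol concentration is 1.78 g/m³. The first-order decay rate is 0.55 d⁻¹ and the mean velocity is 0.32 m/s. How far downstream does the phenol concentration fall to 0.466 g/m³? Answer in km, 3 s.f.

67.4 km

From C = C₀·e^(−kt), t = ln(C₀/C)/k = ln(1.78/0.466)/0.55 = 1.34/0.55 = 2.437 d.
Distance = v·t = 0.32 m/s × 2.105e+05 s = 6.737e+04 m = 67.37 km.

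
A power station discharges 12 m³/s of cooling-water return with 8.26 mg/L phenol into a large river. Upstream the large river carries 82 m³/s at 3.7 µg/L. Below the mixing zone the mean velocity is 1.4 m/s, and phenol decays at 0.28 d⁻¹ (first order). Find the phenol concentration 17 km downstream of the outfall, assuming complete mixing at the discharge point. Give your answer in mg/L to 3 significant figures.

3.7 µg/L = 0.0037 mg/L.
After complete mixing, C₀ = (12·8.26 + 82·0.0037) / 94 = 1.058 mg/L.
Travel time t = 1.7e+04 m / 1.4 m/s = 1.214e+04 s = 0.1405 d.
C = 1.058·exp(−0.28·0.1405) = 1.058·0.9614 = 1.017 mg/L.

1.02 mg/L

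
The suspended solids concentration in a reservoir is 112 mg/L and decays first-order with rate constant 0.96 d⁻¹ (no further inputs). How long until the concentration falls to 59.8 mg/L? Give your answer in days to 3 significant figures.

0.654 d

t = ln(C₀/C)/k = ln(112/59.8)/0.96 = 0.6275/0.96 = 0.6536 d.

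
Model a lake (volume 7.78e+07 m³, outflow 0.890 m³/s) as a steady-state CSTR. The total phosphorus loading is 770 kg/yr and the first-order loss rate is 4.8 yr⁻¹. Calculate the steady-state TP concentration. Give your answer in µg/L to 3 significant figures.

1.92 µg/L

Outflow Q = 0.890 m³/s × 3.156e+07 s/yr = 2.809e+07 m³/yr.
Steady-state CSTR mass balance: W = Q·C + k·V·C, so C = W/(Q + kV).
Q + kV = 2.809e+07 + 4.8·7.78e+07 = 4.015e+08 m³/yr.
C = 770/4.015e+08 = 1.918e-06 kg/m³ = 0.001918 mg/L = 1.918 µg/L.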